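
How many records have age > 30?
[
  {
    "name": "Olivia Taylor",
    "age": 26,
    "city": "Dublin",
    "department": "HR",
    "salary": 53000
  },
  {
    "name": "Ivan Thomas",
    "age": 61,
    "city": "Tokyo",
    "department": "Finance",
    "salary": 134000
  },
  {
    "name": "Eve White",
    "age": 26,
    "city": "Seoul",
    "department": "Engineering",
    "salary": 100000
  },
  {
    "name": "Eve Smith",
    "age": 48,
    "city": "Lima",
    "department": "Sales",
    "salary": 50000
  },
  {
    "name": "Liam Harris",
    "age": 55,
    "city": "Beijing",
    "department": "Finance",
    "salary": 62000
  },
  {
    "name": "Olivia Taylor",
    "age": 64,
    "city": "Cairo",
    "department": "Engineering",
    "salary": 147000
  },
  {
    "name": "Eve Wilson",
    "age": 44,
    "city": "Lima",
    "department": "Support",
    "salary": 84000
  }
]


Data: 7 records
Condition: age > 30

Checking each record:
  Olivia Taylor: 26
  Ivan Thomas: 61 MATCH
  Eve White: 26
  Eve Smith: 48 MATCH
  Liam Harris: 55 MATCH
  Olivia Taylor: 64 MATCH
  Eve Wilson: 44 MATCH

Count: 5

5


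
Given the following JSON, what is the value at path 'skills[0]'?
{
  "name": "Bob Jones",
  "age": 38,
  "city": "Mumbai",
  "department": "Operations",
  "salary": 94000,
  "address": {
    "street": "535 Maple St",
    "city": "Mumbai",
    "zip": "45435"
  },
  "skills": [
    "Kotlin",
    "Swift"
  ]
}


Query: skills[0]
Path: skills -> first element
Value: Kotlin

Kotlin


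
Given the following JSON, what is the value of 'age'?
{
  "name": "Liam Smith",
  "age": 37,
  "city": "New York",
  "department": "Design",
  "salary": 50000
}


Looking up field 'age'
Value: 37

37


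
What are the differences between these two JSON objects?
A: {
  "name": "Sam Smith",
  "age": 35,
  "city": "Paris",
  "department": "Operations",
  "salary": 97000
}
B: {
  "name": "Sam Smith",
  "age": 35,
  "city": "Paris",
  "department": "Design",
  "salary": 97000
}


Comparing each field (in key order):
  name: same
  age: same
  city: same
  department: DIFFERENT
  salary: same
Differences:
  department: Operations -> Design

1 field(s) changed

1 change: department


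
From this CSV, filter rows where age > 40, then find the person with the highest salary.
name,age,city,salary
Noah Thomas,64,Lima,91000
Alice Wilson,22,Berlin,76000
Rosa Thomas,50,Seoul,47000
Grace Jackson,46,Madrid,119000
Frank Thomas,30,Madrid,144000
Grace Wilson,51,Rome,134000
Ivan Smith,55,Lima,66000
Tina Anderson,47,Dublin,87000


Filter: age > 40
Sort by: salary (descending)

Filtered records (6):
  Grace Wilson, age 51, salary $134000
  Grace Jackson, age 46, salary $119000
  Noah Thomas, age 64, salary $91000
  Tina Anderson, age 47, salary $87000
  Ivan Smith, age 55, salary $66000
  Rosa Thomas, age 50, salary $47000

Highest salary: Grace Wilson ($134000)

Grace Wilson


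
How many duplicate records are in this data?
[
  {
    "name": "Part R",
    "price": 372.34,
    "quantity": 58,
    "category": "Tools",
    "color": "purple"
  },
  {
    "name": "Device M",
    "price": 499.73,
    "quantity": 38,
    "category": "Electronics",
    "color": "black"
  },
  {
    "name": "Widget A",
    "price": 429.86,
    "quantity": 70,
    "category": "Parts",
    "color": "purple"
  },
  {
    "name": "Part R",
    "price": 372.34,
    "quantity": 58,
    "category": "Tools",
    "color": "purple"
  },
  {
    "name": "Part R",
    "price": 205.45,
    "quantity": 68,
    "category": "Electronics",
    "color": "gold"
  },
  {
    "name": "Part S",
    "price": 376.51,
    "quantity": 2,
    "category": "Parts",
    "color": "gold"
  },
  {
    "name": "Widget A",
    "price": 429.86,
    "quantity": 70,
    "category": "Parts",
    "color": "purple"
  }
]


Checking 7 records for duplicates:

  Row 1: Part R ($372.34, qty 58)
  Row 2: Device M ($499.73, qty 38)
  Row 3: Widget A ($429.86, qty 70)
  Row 4: Part R ($372.34, qty 58) <-- DUPLICATE
  Row 5: Part R ($205.45, qty 68)
  Row 6: Part S ($376.51, qty 2)
  Row 7: Widget A ($429.86, qty 70) <-- DUPLICATE

Duplicates found: 2
Unique records: 5

2 duplicates, 5 unique


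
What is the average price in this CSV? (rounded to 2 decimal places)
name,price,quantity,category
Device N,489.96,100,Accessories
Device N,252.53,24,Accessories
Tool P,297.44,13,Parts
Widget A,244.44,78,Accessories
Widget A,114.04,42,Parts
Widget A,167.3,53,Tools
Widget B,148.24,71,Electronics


Computing average price:
Values: [489.96, 252.53, 297.44, 244.44, 114.04, 167.3, 148.24]
Sum = 1713.95
Count = 7
Average = 1713.95/7 = 244.85

244.85


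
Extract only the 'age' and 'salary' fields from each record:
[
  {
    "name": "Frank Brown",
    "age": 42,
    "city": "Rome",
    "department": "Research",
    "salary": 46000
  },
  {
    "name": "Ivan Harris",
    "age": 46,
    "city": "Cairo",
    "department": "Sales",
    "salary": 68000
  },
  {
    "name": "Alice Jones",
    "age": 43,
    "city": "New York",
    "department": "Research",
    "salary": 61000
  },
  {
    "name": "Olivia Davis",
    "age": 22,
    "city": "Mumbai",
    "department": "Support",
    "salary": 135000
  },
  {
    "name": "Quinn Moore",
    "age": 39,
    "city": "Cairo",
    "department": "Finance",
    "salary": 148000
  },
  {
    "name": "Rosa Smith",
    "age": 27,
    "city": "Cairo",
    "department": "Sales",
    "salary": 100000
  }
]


Original: 6 records with fields: name, age, city, department, salary
Keep: ['age', 'salary']
Drop: ['name', 'city', 'department']
Result: 6 records, 2 fields each

[
  {
    "age": 42,
    "salary": 46000
  },
  {
    "age": 46,
    "salary": 68000
  },
  {
    "age": 43,
    "salary": 61000
  },
  {
    "age": 22,
    "salary": 135000
  },
  {
    "age": 39,
    "salary": 148000
  },
  {
    "age": 27,
    "salary": 100000
  }
]


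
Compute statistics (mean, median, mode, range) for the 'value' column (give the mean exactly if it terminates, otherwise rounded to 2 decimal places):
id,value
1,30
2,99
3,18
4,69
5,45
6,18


Data: [30, 99, 18, 69, 45, 18]
Count: 6
Sum: 279
Mean: 279/6 = 46.5
Sorted: [18, 18, 30, 45, 69, 99]
Median: 37.5
Mode: 18 (2 times)
Range: 99 - 18 = 81
Min: 18, Max: 99

mean=46.5, median=37.5, mode=18, range=81


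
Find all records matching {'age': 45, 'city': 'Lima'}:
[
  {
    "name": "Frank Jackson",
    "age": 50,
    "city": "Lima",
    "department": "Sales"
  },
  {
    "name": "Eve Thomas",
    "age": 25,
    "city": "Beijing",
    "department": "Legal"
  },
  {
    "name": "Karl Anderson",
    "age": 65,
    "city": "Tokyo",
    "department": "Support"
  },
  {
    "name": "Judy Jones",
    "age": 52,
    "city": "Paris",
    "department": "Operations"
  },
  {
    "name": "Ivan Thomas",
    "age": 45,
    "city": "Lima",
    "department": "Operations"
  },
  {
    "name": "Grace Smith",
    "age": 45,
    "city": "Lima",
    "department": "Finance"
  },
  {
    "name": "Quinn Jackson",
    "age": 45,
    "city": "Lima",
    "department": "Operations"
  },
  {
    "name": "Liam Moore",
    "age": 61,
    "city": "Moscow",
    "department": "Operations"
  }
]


Search criteria: {'age': 45, 'city': 'Lima'}

Checking 8 records:
  Frank Jackson: {age: 50, city: Lima}
  Eve Thomas: {age: 25, city: Beijing}
  Karl Anderson: {age: 65, city: Tokyo}
  Judy Jones: {age: 52, city: Paris}
  Ivan Thomas: {age: 45, city: Lima} <-- MATCH
  Grace Smith: {age: 45, city: Lima} <-- MATCH
  Quinn Jackson: {age: 45, city: Lima} <-- MATCH
  Liam Moore: {age: 61, city: Moscow}

Matches: ["Ivan Thomas", "Grace Smith", "Quinn Jackson"]

["Ivan Thomas", "Grace Smith", "Quinn Jackson"]


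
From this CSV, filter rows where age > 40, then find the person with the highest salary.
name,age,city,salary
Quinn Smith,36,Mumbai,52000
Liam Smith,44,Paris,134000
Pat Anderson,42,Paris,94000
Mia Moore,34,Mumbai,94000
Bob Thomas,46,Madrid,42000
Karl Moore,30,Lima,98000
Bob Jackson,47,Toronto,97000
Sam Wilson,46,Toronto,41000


Filter: age > 40
Sort by: salary (descending)

Filtered records (5):
  Liam Smith, age 44, salary $134000
  Bob Jackson, age 47, salary $97000
  Pat Anderson, age 42, salary $94000
  Bob Thomas, age 46, salary $42000
  Sam Wilson, age 46, salary $41000

Highest salary: Liam Smith ($134000)

Liam Smith


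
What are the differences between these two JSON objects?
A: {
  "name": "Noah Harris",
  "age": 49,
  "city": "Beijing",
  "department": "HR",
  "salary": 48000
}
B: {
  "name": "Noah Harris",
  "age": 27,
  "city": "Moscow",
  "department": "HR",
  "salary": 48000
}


Comparing each field (in key order):
  name: same
  age: DIFFERENT
  city: DIFFERENT
  department: same
  salary: same
Differences:
  age: 49 -> 27
  city: Beijing -> Moscow

2 field(s) changed

2 changes: age, city


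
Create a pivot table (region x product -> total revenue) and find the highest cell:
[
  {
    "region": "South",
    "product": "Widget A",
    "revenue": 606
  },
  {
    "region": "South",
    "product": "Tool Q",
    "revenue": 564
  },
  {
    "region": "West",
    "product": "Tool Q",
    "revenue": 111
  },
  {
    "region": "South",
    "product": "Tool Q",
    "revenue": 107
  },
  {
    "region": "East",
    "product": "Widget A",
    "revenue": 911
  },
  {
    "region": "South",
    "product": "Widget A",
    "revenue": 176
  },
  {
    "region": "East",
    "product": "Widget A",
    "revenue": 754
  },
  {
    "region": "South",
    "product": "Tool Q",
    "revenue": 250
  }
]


Pivot: region (rows) x product (columns) -> total revenue

     Tool Q        Widget A    
East             0          1665  
South          921           782  
West           111             0  

Highest: East / Widget A = $1665

East / Widget A = $1665


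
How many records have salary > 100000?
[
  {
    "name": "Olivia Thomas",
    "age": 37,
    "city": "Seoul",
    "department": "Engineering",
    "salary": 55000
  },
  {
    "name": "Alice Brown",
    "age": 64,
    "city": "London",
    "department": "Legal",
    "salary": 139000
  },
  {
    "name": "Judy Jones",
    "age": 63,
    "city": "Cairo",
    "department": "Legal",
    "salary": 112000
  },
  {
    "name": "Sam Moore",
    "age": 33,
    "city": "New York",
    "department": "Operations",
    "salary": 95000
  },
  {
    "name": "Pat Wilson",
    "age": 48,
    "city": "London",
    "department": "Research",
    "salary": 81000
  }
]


Data: 5 records
Condition: salary > 100000

Checking each record:
  Olivia Thomas: 55000
  Alice Brown: 139000 MATCH
  Judy Jones: 112000 MATCH
  Sam Moore: 95000
  Pat Wilson: 81000

Count: 2

2


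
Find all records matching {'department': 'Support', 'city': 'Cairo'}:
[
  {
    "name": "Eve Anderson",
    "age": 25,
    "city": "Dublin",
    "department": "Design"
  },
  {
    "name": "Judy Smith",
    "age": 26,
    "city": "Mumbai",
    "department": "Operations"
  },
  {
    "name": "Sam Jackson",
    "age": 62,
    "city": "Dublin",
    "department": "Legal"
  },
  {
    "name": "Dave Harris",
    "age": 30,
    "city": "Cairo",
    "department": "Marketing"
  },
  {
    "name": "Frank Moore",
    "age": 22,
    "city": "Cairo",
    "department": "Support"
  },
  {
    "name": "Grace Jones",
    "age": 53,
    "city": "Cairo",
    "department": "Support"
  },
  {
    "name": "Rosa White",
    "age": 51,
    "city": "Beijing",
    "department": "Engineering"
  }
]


Search criteria: {'department': 'Support', 'city': 'Cairo'}

Checking 7 records:
  Eve Anderson: {department: Design, city: Dublin}
  Judy Smith: {department: Operations, city: Mumbai}
  Sam Jackson: {department: Legal, city: Dublin}
  Dave Harris: {department: Marketing, city: Cairo}
  Frank Moore: {department: Support, city: Cairo} <-- MATCH
  Grace Jones: {department: Support, city: Cairo} <-- MATCH
  Rosa White: {department: Engineering, city: Beijing}

Matches: ["Frank Moore", "Grace Jones"]

["Frank Moore", "Grace Jones"]


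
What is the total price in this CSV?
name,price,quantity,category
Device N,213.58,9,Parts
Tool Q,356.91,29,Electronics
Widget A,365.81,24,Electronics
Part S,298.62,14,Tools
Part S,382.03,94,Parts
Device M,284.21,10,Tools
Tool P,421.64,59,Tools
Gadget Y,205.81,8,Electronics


Computing total price:
Values: [213.58, 356.91, 365.81, 298.62, 382.03, 284.21, 421.64, 205.81]
Sum = 2528.61

2528.61


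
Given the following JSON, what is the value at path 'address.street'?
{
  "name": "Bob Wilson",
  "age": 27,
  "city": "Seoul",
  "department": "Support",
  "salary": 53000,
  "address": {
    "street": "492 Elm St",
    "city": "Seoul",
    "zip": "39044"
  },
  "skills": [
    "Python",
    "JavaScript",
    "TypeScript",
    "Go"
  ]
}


Query: address.street
Path: address -> street
Value: 492 Elm St

492 Elm St


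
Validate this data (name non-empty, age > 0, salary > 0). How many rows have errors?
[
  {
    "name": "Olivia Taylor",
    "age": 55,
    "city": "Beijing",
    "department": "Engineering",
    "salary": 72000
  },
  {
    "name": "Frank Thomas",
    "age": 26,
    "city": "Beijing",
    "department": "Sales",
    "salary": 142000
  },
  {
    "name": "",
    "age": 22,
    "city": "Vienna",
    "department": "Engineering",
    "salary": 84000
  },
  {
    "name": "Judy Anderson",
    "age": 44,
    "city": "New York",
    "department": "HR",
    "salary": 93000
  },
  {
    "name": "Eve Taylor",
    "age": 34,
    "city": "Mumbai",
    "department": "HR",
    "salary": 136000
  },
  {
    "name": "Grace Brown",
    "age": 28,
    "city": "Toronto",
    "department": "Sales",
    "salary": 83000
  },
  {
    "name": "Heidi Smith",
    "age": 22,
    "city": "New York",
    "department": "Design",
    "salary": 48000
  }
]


Validating 7 records:
Rules: name non-empty, age > 0, salary > 0

  Row 1 (Olivia Taylor): OK
  Row 2 (Frank Thomas): OK
  Row 3 (???): empty name
  Row 4 (Judy Anderson): OK
  Row 5 (Eve Taylor): OK
  Row 6 (Grace Brown): OK
  Row 7 (Heidi Smith): OK

Total errors: 1

1 errors


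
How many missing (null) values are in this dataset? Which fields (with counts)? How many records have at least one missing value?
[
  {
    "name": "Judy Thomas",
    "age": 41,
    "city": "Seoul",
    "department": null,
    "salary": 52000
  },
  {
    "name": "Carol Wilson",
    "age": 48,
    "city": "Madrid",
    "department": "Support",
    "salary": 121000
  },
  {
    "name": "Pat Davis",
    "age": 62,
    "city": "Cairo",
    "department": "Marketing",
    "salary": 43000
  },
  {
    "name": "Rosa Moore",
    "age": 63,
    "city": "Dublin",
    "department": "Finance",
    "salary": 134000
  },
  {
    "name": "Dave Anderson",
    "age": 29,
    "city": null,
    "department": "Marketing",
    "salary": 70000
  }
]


Checking for missing (null) values in 5 records:

  Judy Thomas: department
  Carol Wilson: complete
  Pat Davis: complete
  Rosa Moore: complete
  Dave Anderson: city

Per field:
  name: 0 missing
  age: 0 missing
  city: 1 missing
  department: 1 missing
  salary: 0 missing

Total missing values: 2
Records with any missing: 2

2 missing values (city: 1, department: 1); 2 incomplete records


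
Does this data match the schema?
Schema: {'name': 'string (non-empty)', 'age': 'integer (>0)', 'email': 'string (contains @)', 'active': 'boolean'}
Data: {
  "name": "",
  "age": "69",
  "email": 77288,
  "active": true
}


Validating each field against schema:
  name: FAIL ("" is an empty string)
  age: FAIL ("69" is not an integer)
  email: FAIL (77288 is not a string)
  active: OK (boolean)

Result: INVALID (3 errors: name, age, email)

INVALID (3 errors: name, age, email)


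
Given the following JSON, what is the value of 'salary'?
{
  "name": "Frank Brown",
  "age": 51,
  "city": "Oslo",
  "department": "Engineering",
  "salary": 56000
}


Looking up field 'salary'
Value: 56000

56000


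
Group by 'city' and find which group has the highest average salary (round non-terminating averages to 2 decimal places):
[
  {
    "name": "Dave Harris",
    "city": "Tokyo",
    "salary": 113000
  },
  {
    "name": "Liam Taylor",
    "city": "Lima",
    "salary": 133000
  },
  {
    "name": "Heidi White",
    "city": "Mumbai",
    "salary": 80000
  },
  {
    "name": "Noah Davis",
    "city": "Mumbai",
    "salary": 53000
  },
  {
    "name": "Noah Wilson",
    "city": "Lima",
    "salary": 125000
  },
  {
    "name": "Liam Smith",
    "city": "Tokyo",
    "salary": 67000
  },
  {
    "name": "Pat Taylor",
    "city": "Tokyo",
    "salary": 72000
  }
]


Group by: city

Groups:
  Lima: 2 people, avg salary = 258000/2 = $129000
  Mumbai: 2 people, avg salary = 133000/2 = $66500
  Tokyo: 3 people, avg salary = 252000/3 = $84000

Highest average salary: Lima ($129000)

Lima ($129000)


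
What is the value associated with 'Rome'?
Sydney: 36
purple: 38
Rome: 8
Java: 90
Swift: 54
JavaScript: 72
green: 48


Looking up key 'Rome'
Value: 8

8


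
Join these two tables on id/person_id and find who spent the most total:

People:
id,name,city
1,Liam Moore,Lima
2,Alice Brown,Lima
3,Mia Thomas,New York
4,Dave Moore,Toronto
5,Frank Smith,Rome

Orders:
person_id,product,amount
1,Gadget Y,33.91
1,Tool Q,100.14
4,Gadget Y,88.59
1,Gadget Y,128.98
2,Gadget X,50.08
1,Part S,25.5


Join on: people.id = orders.person_id

Joined rows:
  Liam Moore (Lima) bought Gadget Y for $33.91
  Liam Moore (Lima) bought Tool Q for $100.14
  Dave Moore (Toronto) bought Gadget Y for $88.59
  Liam Moore (Lima) bought Gadget Y for $128.98
  Alice Brown (Lima) bought Gadget X for $50.08
  Liam Moore (Lima) bought Part S for $25.5

Total per person:
  Liam Moore: $288.53
  Dave Moore: $88.59
  Alice Brown: $50.08

Top spender: Liam Moore ($288.53)

Liam Moore ($288.53)


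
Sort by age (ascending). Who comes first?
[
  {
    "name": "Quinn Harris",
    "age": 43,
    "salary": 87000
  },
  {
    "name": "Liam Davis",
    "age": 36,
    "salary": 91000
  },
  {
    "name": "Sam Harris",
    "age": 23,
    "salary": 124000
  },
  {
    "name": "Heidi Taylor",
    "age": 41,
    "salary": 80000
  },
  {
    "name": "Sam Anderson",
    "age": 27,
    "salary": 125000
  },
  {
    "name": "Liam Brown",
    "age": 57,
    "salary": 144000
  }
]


Sort by: age (ascending)

Sorted order:
  1. Sam Harris (age = 23)
  2. Sam Anderson (age = 27)
  3. Liam Davis (age = 36)
  4. Heidi Taylor (age = 41)
  5. Quinn Harris (age = 43)
  6. Liam Brown (age = 57)

First: Sam Harris

Sam Harris


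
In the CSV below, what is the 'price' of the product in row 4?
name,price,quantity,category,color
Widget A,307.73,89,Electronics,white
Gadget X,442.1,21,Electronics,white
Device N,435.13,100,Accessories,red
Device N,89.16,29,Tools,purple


Query: Row 4 ('Device N'), column 'price'
Value: 89.16

89.16


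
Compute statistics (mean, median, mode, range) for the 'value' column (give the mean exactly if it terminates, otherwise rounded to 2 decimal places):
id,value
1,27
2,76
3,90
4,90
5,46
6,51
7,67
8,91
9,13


Data: [27, 76, 90, 90, 46, 51, 67, 91, 13]
Count: 9
Sum: 551
Mean: 551/9 ≈ 61.22 (rounded to 2 decimal places)
Sorted: [13, 27, 46, 51, 67, 76, 90, 90, 91]
Median: 67.0
Mode: 90 (2 times)
Range: 91 - 13 = 78
Min: 13, Max: 91

mean≈61.22, median=67.0, mode=90, range=78


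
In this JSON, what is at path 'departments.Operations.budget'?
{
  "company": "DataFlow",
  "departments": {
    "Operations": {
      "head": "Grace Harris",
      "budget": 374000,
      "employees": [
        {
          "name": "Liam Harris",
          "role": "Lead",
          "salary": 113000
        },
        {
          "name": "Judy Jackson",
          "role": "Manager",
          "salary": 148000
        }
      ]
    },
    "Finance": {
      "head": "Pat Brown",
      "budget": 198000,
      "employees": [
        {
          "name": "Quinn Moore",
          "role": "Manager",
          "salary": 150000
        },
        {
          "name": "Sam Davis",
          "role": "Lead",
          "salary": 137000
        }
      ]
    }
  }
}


Path: departments.Operations.budget

Navigate:
  -> departments
  -> Operations
  -> budget = 374000

374000


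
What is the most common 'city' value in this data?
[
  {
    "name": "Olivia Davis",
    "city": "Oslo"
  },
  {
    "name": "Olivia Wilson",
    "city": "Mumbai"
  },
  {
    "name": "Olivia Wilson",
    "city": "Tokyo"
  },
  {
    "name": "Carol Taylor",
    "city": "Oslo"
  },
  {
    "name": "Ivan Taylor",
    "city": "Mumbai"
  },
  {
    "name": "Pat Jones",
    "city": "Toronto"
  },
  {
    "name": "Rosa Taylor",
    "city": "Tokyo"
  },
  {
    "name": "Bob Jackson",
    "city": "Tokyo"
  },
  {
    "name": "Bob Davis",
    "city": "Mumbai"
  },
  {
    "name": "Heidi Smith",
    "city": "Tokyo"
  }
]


Counting 'city' values across 10 records:

  Tokyo: 4 ####
  Mumbai: 3 ###
  Oslo: 2 ##
  Toronto: 1 #

Most common: Tokyo (4 times)

Tokyo (4 times)


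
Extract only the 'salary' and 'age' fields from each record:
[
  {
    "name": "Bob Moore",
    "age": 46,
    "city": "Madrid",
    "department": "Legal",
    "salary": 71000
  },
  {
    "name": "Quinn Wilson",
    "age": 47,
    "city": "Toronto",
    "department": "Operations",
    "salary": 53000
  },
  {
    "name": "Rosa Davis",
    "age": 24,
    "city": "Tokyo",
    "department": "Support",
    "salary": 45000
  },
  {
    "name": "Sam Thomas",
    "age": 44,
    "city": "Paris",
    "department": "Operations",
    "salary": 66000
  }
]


Original: 4 records with fields: name, age, city, department, salary
Keep: ['salary', 'age']
Drop: ['name', 'city', 'department']
Result: 4 records, 2 fields each

[
  {
    "salary": 71000,
    "age": 46
  },
  {
    "salary": 53000,
    "age": 47
  },
  {
    "salary": 45000,
    "age": 24
  },
  {
    "salary": 66000,
    "age": 44
  }
]


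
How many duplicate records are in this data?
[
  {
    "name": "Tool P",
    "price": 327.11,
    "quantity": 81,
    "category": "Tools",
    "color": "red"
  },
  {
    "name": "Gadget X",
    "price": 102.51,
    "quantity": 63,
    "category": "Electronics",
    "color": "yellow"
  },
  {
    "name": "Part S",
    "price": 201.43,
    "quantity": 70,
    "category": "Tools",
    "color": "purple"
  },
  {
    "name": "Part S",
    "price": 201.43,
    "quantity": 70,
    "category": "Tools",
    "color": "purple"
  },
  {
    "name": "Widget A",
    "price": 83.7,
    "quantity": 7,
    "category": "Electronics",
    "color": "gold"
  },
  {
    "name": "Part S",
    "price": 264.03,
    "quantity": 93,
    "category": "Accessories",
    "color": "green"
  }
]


Checking 6 records for duplicates:

  Row 1: Tool P ($327.11, qty 81)
  Row 2: Gadget X ($102.51, qty 63)
  Row 3: Part S ($201.43, qty 70)
  Row 4: Part S ($201.43, qty 70) <-- DUPLICATE
  Row 5: Widget A ($83.7, qty 7)
  Row 6: Part S ($264.03, qty 93)

Duplicates found: 1
Unique records: 5

1 duplicates, 5 unique


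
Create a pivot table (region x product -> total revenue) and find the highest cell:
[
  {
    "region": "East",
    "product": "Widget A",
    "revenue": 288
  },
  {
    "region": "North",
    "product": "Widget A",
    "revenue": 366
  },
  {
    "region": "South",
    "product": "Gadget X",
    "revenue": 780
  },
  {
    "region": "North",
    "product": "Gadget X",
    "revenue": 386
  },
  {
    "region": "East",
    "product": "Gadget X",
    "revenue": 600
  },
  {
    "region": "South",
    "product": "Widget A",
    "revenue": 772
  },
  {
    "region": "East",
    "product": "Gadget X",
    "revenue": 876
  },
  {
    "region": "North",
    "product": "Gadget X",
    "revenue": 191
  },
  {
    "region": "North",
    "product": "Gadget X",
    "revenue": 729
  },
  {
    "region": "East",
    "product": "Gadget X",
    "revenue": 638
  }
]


Pivot: region (rows) x product (columns) -> total revenue

     Gadget X      Widget A    
East          2114           288  
North         1306           366  
South          780           772  

Highest: East / Gadget X = $2114

East / Gadget X = $2114


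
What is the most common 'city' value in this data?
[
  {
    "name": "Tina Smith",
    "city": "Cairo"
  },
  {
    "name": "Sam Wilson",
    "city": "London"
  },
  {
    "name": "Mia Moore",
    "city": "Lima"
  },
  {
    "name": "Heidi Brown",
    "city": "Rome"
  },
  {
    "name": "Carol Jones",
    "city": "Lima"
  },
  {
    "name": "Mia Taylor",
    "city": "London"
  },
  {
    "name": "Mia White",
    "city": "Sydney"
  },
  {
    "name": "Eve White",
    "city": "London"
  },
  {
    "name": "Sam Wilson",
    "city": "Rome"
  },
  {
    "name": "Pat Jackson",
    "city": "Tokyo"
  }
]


Counting 'city' values across 10 records:

  London: 3 ###
  Lima: 2 ##
  Rome: 2 ##
  Cairo: 1 #
  Sydney: 1 #
  Tokyo: 1 #

Most common: London (3 times)

London (3 times)


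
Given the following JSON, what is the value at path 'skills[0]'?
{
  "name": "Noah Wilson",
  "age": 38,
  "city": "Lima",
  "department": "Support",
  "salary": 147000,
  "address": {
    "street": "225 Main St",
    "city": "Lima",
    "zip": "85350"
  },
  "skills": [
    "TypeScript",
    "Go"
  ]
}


Query: skills[0]
Path: skills -> first element
Value: TypeScript

TypeScript


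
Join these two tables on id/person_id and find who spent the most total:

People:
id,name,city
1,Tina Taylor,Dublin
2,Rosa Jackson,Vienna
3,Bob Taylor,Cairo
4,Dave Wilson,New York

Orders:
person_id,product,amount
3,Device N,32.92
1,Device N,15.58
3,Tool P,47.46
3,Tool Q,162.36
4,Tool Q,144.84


Join on: people.id = orders.person_id

Joined rows:
  Bob Taylor (Cairo) bought Device N for $32.92
  Tina Taylor (Dublin) bought Device N for $15.58
  Bob Taylor (Cairo) bought Tool P for $47.46
  Bob Taylor (Cairo) bought Tool Q for $162.36
  Dave Wilson (New York) bought Tool Q for $144.84

Total per person:
  Bob Taylor: $242.74
  Dave Wilson: $144.84
  Tina Taylor: $15.58

Top spender: Bob Taylor ($242.74)

Bob Taylor ($242.74)


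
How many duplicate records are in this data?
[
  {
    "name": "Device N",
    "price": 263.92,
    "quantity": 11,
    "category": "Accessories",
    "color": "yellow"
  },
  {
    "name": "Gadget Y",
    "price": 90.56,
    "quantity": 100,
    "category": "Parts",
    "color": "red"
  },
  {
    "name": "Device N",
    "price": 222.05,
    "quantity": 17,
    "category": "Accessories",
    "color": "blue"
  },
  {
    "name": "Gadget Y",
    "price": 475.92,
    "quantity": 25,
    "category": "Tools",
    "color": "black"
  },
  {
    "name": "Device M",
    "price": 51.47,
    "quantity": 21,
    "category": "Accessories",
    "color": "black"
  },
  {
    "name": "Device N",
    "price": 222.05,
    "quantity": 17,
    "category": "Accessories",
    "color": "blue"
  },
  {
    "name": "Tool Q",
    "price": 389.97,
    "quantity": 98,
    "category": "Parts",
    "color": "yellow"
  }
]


Checking 7 records for duplicates:

  Row 1: Device N ($263.92, qty 11)
  Row 2: Gadget Y ($90.56, qty 100)
  Row 3: Device N ($222.05, qty 17)
  Row 4: Gadget Y ($475.92, qty 25)
  Row 5: Device M ($51.47, qty 21)
  Row 6: Device N ($222.05, qty 17) <-- DUPLICATE
  Row 7: Tool Q ($389.97, qty 98)

Duplicates found: 1
Unique records: 6

1 duplicates, 6 unique


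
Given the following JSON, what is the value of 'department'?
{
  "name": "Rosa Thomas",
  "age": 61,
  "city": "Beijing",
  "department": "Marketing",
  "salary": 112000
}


Looking up field 'department'
Value: Marketing

Marketing


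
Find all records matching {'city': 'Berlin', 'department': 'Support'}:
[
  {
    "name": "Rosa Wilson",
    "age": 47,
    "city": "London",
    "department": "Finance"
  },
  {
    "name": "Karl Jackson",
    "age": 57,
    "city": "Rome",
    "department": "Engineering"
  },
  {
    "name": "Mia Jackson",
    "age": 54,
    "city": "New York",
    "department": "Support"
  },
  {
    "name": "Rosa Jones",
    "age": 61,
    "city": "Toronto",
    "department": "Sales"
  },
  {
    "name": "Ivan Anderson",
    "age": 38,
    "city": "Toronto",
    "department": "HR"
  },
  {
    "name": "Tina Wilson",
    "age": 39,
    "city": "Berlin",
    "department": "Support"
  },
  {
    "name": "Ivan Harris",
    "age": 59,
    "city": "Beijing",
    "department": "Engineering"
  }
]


Search criteria: {'city': 'Berlin', 'department': 'Support'}

Checking 7 records:
  Rosa Wilson: {city: London, department: Finance}
  Karl Jackson: {city: Rome, department: Engineering}
  Mia Jackson: {city: New York, department: Support}
  Rosa Jones: {city: Toronto, department: Sales}
  Ivan Anderson: {city: Toronto, department: HR}
  Tina Wilson: {city: Berlin, department: Support} <-- MATCH
  Ivan Harris: {city: Beijing, department: Engineering}

Matches: ["Tina Wilson"]

["Tina Wilson"]


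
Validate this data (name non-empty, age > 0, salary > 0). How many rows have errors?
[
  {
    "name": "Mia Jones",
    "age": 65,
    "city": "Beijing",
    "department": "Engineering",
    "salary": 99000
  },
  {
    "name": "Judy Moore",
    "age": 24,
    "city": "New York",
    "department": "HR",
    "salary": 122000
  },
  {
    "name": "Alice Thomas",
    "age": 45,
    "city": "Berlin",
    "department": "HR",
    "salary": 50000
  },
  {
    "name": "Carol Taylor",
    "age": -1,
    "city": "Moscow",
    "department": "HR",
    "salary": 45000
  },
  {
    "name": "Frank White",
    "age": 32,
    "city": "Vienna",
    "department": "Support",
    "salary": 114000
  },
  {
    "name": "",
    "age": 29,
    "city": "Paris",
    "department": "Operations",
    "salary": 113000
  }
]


Validating 6 records:
Rules: name non-empty, age > 0, salary > 0

  Row 1 (Mia Jones): OK
  Row 2 (Judy Moore): OK
  Row 3 (Alice Thomas): OK
  Row 4 (Carol Taylor): negative age: -1
  Row 5 (Frank White): OK
  Row 6 (???): empty name

Total errors: 2

2 errors


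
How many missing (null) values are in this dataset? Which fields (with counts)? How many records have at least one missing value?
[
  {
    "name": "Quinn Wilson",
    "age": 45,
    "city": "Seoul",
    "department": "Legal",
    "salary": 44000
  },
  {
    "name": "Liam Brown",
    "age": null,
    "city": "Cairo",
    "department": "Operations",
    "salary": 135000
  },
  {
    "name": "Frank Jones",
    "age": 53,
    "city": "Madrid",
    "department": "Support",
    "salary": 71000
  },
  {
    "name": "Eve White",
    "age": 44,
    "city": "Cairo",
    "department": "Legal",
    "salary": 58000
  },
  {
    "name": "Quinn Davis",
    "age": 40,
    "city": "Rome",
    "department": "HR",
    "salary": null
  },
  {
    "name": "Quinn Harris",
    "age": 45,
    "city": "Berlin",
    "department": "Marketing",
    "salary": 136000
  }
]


Checking for missing (null) values in 6 records:

  Quinn Wilson: complete
  Liam Brown: age
  Frank Jones: complete
  Eve White: complete
  Quinn Davis: salary
  Quinn Harris: complete

Per field:
  name: 0 missing
  age: 1 missing
  city: 0 missing
  department: 0 missing
  salary: 1 missing

Total missing values: 2
Records with any missing: 2

2 missing values (age: 1, salary: 1); 2 incomplete records


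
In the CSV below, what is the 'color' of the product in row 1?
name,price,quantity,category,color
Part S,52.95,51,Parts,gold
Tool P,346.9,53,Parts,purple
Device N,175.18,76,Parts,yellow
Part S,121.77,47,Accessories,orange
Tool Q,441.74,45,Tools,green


Query: Row 1 ('Part S'), column 'color'
Value: gold

gold


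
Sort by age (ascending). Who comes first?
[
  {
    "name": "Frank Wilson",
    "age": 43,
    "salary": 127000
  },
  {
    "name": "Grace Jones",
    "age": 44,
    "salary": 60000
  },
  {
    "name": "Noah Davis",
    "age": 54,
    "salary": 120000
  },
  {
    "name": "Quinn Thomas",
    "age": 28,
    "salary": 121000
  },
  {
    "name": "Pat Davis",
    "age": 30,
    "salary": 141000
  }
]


Sort by: age (ascending)

Sorted order:
  1. Quinn Thomas (age = 28)
  2. Pat Davis (age = 30)
  3. Frank Wilson (age = 43)
  4. Grace Jones (age = 44)
  5. Noah Davis (age = 54)

First: Quinn Thomas

Quinn Thomas


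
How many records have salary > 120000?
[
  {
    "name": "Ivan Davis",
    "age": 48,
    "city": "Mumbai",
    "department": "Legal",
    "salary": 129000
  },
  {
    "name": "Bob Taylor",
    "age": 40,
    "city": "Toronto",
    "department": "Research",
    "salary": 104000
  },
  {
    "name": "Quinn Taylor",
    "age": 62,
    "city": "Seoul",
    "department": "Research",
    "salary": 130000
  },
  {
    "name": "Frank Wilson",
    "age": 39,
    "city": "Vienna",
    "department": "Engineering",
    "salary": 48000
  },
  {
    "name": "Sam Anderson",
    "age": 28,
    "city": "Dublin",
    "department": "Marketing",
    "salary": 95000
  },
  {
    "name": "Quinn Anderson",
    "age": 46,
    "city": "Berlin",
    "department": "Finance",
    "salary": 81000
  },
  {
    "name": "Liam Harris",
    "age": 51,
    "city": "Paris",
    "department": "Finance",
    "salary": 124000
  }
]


Data: 7 records
Condition: salary > 120000

Checking each record:
  Ivan Davis: 129000 MATCH
  Bob Taylor: 104000
  Quinn Taylor: 130000 MATCH
  Frank Wilson: 48000
  Sam Anderson: 95000
  Quinn Anderson: 81000
  Liam Harris: 124000 MATCH

Count: 3

3


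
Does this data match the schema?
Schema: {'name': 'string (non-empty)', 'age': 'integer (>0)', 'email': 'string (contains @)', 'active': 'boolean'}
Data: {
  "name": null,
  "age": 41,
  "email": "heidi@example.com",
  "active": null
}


Validating each field against schema:
  name: FAIL (null is not a string)
  age: OK (positive integer)
  email: OK (string with @)
  active: FAIL (null is not a boolean)

Result: INVALID (2 errors: name, active)

INVALID (2 errors: name, active)


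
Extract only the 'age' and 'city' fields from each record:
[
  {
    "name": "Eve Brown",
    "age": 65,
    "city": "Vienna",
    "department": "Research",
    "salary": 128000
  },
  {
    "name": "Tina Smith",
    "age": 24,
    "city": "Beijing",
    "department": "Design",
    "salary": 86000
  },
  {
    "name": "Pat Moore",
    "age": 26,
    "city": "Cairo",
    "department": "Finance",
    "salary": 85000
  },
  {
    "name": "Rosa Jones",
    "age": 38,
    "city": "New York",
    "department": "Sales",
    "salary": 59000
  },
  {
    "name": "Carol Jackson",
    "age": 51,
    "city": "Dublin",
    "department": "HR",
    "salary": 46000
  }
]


Original: 5 records with fields: name, age, city, department, salary
Keep: ['age', 'city']
Drop: ['name', 'department', 'salary']
Result: 5 records, 2 fields each

[
  {
    "age": 65,
    "city": "Vienna"
  },
  {
    "age": 24,
    "city": "Beijing"
  },
  {
    "age": 26,
    "city": "Cairo"
  },
  {
    "age": 38,
    "city": "New York"
  },
  {
    "age": 51,
    "city": "Dublin"
  }
]


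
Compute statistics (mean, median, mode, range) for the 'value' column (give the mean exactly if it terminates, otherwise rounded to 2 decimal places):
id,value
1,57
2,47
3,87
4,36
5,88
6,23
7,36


Data: [57, 47, 87, 36, 88, 23, 36]
Count: 7
Sum: 374
Mean: 374/7 ≈ 53.43 (rounded to 2 decimal places)
Sorted: [23, 36, 36, 47, 57, 87, 88]
Median: 47.0
Mode: 36 (2 times)
Range: 88 - 23 = 65
Min: 23, Max: 88

mean≈53.43, median=47.0, mode=36, range=65


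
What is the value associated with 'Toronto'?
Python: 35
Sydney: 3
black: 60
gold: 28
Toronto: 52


Looking up key 'Toronto'
Value: 52

52


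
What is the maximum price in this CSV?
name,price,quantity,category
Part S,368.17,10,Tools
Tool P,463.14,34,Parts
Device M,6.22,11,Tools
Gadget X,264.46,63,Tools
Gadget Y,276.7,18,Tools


Computing maximum price:
Values: [368.17, 463.14, 6.22, 264.46, 276.7]
Max = 463.14

463.14


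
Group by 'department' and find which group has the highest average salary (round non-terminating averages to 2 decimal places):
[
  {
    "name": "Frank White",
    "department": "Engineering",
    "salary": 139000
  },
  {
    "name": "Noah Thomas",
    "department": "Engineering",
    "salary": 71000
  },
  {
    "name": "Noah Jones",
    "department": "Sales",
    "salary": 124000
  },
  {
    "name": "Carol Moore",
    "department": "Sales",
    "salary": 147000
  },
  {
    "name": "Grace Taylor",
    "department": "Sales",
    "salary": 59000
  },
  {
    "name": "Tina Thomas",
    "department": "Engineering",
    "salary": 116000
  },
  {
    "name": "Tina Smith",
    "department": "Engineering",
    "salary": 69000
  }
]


Group by: department

Groups:
  Engineering: 4 people, avg salary = 395000/4 = $98750
  Sales: 3 people, avg salary = 330000/3 = $110000

Highest average salary: Sales ($110000)

Sales ($110000)


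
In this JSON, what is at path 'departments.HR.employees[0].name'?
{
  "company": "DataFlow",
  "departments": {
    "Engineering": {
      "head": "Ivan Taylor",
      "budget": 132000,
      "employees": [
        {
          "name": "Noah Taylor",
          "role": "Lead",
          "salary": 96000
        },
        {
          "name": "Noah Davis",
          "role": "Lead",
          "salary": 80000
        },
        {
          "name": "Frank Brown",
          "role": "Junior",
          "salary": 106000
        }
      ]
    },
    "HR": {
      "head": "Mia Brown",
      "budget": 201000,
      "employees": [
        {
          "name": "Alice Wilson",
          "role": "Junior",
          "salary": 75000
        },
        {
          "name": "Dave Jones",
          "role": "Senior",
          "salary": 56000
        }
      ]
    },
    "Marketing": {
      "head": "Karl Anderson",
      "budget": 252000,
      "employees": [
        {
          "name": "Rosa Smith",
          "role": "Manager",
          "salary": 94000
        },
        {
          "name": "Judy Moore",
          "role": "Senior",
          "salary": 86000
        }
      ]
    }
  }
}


Path: departments.HR.employees[0].name

Navigate:
  -> departments
  -> HR
  -> employees[0].name = 'Alice Wilson'

Alice Wilson


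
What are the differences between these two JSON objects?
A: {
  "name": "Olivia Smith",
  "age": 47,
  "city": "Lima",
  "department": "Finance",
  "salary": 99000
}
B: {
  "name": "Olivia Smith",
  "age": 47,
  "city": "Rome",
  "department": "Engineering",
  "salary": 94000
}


Comparing each field (in key order):
  name: same
  age: same
  city: DIFFERENT
  department: DIFFERENT
  salary: DIFFERENT
Differences:
  city: Lima -> Rome
  department: Finance -> Engineering
  salary: 99000 -> 94000

3 field(s) changed

3 changes: city, department, salary


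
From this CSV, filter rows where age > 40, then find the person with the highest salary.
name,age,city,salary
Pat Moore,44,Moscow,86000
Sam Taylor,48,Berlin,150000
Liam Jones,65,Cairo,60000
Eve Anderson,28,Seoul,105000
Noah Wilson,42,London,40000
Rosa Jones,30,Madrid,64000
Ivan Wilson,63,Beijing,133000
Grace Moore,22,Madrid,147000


Filter: age > 40
Sort by: salary (descending)

Filtered records (5):
  Sam Taylor, age 48, salary $150000
  Ivan Wilson, age 63, salary $133000
  Pat Moore, age 44, salary $86000
  Liam Jones, age 65, salary $60000
  Noah Wilson, age 42, salary $40000

Highest salary: Sam Taylor ($150000)

Sam Taylor


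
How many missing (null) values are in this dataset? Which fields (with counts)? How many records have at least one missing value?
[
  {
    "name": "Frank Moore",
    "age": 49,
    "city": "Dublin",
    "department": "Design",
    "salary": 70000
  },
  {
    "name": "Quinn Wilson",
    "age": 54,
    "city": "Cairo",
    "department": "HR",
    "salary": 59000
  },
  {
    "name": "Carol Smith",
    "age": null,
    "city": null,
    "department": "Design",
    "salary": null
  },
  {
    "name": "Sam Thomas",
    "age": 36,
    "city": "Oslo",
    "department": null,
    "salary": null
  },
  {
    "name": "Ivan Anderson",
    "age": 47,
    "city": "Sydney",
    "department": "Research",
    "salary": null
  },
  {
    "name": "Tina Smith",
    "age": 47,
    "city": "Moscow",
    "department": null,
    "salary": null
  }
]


Checking for missing (null) values in 6 records:

  Frank Moore: complete
  Quinn Wilson: complete
  Carol Smith: age, city, salary
  Sam Thomas: department, salary
  Ivan Anderson: salary
  Tina Smith: department, salary

Per field:
  name: 0 missing
  age: 1 missing
  city: 1 missing
  department: 2 missing
  salary: 4 missing

Total missing values: 8
Records with any missing: 4

8 missing values (age: 1, city: 1, department: 2, salary: 4); 4 incomplete records
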